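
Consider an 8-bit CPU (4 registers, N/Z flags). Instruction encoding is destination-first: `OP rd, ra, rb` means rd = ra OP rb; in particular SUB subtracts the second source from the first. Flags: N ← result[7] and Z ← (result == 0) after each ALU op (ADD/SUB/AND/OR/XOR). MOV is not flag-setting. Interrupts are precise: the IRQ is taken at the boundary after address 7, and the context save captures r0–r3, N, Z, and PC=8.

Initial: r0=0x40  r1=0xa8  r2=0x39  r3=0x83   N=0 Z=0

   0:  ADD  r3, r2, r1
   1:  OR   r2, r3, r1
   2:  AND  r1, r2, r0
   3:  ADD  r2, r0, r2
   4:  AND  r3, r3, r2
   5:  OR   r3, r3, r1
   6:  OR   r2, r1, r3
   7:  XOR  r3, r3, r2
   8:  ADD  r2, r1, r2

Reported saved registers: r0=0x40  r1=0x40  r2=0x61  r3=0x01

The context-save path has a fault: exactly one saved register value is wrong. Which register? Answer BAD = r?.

after  0: r0=0x40 r1=0xa8 r2=0x39 r3=0xe1  N=1 Z=0
after  1: r0=0x40 r1=0xa8 r2=0xe9 r3=0xe1  N=1 Z=0
after  2: r0=0x40 r1=0x40 r2=0xe9 r3=0xe1  N=0 Z=0
after  3: r0=0x40 r1=0x40 r2=0x29 r3=0xe1  N=0 Z=0
after  4: r0=0x40 r1=0x40 r2=0x29 r3=0x21  N=0 Z=0
after  5: r0=0x40 r1=0x40 r2=0x29 r3=0x61  N=0 Z=0
after  6: r0=0x40 r1=0x40 r2=0x61 r3=0x61  N=0 Z=0
after  7: r0=0x40 r1=0x40 r2=0x61 r3=0x00  N=0 Z=1
-- IRQ taken; context saved, return-PC = 8 --
mismatch: r3: reported 0x01 vs actual 0x00

BAD = r3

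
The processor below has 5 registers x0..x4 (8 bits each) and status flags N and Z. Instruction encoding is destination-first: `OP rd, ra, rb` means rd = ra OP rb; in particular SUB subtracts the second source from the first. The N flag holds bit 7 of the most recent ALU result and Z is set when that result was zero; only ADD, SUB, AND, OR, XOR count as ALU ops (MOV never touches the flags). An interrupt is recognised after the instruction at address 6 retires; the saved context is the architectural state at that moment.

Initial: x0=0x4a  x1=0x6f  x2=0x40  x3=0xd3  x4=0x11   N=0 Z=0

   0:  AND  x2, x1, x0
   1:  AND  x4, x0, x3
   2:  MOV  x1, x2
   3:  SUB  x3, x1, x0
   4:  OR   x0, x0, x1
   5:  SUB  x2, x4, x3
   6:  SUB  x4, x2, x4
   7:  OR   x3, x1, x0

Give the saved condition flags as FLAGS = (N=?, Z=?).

FLAGS = (N=0, Z=1)

after  0: x0=0x4a x1=0x6f x2=0x4a x3=0xd3 x4=0x11  N=0 Z=0
after  1: x0=0x4a x1=0x6f x2=0x4a x3=0xd3 x4=0x42  N=0 Z=0
after  2: x0=0x4a x1=0x4a x2=0x4a x3=0xd3 x4=0x42  N=0 Z=0
after  3: x0=0x4a x1=0x4a x2=0x4a x3=0x00 x4=0x42  N=0 Z=1
after  4: x0=0x4a x1=0x4a x2=0x4a x3=0x00 x4=0x42  N=0 Z=0
after  5: x0=0x4a x1=0x4a x2=0x42 x3=0x00 x4=0x42  N=0 Z=0
after  6: x0=0x4a x1=0x4a x2=0x42 x3=0x00 x4=0x00  N=0 Z=1
-- IRQ taken; context saved, return-PC = 7 --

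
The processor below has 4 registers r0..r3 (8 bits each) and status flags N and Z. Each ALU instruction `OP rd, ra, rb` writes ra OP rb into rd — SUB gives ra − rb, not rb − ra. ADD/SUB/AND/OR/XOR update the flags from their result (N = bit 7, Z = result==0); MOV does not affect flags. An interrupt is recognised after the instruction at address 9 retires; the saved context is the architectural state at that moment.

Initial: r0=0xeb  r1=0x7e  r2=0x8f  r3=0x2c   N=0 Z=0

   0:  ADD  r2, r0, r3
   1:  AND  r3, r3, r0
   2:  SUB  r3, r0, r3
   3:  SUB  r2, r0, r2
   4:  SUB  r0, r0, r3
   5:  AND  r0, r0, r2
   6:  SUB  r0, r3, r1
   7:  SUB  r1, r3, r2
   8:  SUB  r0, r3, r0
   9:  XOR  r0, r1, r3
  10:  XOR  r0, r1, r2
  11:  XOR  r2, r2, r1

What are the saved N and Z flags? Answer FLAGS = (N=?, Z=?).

after  0: r0=0xeb r1=0x7e r2=0x17 r3=0x2c  N=0 Z=0
after  1: r0=0xeb r1=0x7e r2=0x17 r3=0x28  N=0 Z=0
after  2: r0=0xeb r1=0x7e r2=0x17 r3=0xc3  N=1 Z=0
after  3: r0=0xeb r1=0x7e r2=0xd4 r3=0xc3  N=1 Z=0
after  4: r0=0x28 r1=0x7e r2=0xd4 r3=0xc3  N=0 Z=0
after  5: r0=0x00 r1=0x7e r2=0xd4 r3=0xc3  N=0 Z=1
after  6: r0=0x45 r1=0x7e r2=0xd4 r3=0xc3  N=0 Z=0
after  7: r0=0x45 r1=0xef r2=0xd4 r3=0xc3  N=1 Z=0
after  8: r0=0x7e r1=0xef r2=0xd4 r3=0xc3  N=0 Z=0
after  9: r0=0x2c r1=0xef r2=0xd4 r3=0xc3  N=0 Z=0
-- IRQ taken; context saved, return-PC = 10 --

FLAGS = (N=0, Z=0)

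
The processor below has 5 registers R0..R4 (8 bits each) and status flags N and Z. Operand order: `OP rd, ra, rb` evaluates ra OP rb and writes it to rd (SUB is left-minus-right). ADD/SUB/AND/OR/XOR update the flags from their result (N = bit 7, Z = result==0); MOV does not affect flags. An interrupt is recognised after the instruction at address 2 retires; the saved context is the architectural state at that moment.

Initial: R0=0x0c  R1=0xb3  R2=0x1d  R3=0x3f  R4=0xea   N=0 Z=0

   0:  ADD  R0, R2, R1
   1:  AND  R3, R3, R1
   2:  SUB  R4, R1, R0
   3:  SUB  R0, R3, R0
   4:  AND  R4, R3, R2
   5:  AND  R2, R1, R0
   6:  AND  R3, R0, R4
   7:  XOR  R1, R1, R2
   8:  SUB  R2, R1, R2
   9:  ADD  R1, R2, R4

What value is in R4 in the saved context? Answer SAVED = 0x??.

after  0: R0=0xd0 R1=0xb3 R2=0x1d R3=0x3f R4=0xea  N=1 Z=0
after  1: R0=0xd0 R1=0xb3 R2=0x1d R3=0x33 R4=0xea  N=0 Z=0
after  2: R0=0xd0 R1=0xb3 R2=0x1d R3=0x33 R4=0xe3  N=1 Z=0
-- IRQ taken; context saved, return-PC = 3 --

SAVED = 0xe3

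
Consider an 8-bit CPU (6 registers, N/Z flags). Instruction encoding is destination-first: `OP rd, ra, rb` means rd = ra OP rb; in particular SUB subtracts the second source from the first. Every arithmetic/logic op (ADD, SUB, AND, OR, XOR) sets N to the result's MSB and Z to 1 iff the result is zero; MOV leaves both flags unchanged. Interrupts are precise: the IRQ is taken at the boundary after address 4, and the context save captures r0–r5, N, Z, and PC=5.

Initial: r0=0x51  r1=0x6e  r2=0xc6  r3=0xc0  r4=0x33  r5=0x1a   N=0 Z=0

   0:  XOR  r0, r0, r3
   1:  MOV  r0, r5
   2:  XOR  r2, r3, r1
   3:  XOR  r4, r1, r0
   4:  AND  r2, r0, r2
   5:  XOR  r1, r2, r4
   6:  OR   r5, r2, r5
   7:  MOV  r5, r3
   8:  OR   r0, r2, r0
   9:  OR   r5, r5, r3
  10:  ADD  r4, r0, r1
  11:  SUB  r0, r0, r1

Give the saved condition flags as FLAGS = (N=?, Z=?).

FLAGS = (N=0, Z=0)

after  0: r0=0x91 r1=0x6e r2=0xc6 r3=0xc0 r4=0x33 r5=0x1a  N=1 Z=0
after  1: r0=0x1a r1=0x6e r2=0xc6 r3=0xc0 r4=0x33 r5=0x1a  N=1 Z=0
after  2: r0=0x1a r1=0x6e r2=0xae r3=0xc0 r4=0x33 r5=0x1a  N=1 Z=0
after  3: r0=0x1a r1=0x6e r2=0xae r3=0xc0 r4=0x74 r5=0x1a  N=0 Z=0
after  4: r0=0x1a r1=0x6e r2=0x0a r3=0xc0 r4=0x74 r5=0x1a  N=0 Z=0
-- IRQ taken; context saved, return-PC = 5 --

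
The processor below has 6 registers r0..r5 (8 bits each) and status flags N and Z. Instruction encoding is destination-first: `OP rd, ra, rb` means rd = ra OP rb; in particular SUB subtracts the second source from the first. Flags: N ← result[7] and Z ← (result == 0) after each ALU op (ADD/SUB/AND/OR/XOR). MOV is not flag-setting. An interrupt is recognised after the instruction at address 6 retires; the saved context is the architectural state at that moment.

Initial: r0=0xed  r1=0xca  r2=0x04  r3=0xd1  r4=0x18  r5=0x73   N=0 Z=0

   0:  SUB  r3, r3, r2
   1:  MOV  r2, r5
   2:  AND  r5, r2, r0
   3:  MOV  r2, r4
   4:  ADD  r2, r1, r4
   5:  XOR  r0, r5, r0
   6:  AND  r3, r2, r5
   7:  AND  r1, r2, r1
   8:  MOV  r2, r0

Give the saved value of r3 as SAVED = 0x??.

after  0: r0=0xed r1=0xca r2=0x04 r3=0xcd r4=0x18 r5=0x73  N=1 Z=0
after  1: r0=0xed r1=0xca r2=0x73 r3=0xcd r4=0x18 r5=0x73  N=1 Z=0
after  2: r0=0xed r1=0xca r2=0x73 r3=0xcd r4=0x18 r5=0x61  N=0 Z=0
after  3: r0=0xed r1=0xca r2=0x18 r3=0xcd r4=0x18 r5=0x61  N=0 Z=0
after  4: r0=0xed r1=0xca r2=0xe2 r3=0xcd r4=0x18 r5=0x61  N=1 Z=0
after  5: r0=0x8c r1=0xca r2=0xe2 r3=0xcd r4=0x18 r5=0x61  N=1 Z=0
after  6: r0=0x8c r1=0xca r2=0xe2 r3=0x60 r4=0x18 r5=0x61  N=0 Z=0
-- IRQ taken; context saved, return-PC = 7 --

SAVED = 0x60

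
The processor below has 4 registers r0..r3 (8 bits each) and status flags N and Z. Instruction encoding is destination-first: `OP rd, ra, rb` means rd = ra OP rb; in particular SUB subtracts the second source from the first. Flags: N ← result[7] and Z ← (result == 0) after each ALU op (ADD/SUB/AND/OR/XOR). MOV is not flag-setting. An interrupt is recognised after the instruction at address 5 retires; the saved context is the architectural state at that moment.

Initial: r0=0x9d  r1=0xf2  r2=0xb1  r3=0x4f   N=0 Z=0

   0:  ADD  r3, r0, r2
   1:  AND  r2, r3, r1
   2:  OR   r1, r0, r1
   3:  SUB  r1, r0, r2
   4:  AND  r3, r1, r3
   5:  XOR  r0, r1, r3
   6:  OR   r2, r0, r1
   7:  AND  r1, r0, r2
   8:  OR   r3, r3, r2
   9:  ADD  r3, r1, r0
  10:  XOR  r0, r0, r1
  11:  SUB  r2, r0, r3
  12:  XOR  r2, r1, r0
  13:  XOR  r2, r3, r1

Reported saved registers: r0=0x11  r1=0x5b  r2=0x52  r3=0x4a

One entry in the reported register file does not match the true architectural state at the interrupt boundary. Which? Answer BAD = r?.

BAD = r2

after  0: r0=0x9d r1=0xf2 r2=0xb1 r3=0x4e  N=0 Z=0
after  1: r0=0x9d r1=0xf2 r2=0x42 r3=0x4e  N=0 Z=0
after  2: r0=0x9d r1=0xff r2=0x42 r3=0x4e  N=1 Z=0
after  3: r0=0x9d r1=0x5b r2=0x42 r3=0x4e  N=0 Z=0
after  4: r0=0x9d r1=0x5b r2=0x42 r3=0x4a  N=0 Z=0
after  5: r0=0x11 r1=0x5b r2=0x42 r3=0x4a  N=0 Z=0
-- IRQ taken; context saved, return-PC = 6 --
mismatch: r2: reported 0x52 vs actual 0x42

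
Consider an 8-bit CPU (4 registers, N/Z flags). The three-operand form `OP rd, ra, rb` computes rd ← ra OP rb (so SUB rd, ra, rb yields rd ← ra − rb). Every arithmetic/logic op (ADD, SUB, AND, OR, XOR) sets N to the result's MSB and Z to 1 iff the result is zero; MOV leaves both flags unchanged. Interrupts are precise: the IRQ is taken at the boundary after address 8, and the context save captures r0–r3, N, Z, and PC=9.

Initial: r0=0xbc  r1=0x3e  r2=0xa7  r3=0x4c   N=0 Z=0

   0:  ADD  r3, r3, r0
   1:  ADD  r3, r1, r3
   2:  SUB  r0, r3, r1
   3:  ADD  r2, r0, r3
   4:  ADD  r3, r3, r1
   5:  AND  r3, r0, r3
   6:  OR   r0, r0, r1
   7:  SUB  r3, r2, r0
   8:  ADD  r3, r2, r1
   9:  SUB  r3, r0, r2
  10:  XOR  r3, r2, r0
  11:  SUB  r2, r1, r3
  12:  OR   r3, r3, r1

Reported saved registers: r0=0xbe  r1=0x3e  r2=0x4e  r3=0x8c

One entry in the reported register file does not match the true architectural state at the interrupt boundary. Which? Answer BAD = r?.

after  0: r0=0xbc r1=0x3e r2=0xa7 r3=0x08  N=0 Z=0
after  1: r0=0xbc r1=0x3e r2=0xa7 r3=0x46  N=0 Z=0
after  2: r0=0x08 r1=0x3e r2=0xa7 r3=0x46  N=0 Z=0
after  3: r0=0x08 r1=0x3e r2=0x4e r3=0x46  N=0 Z=0
after  4: r0=0x08 r1=0x3e r2=0x4e r3=0x84  N=1 Z=0
after  5: r0=0x08 r1=0x3e r2=0x4e r3=0x00  N=0 Z=1
after  6: r0=0x3e r1=0x3e r2=0x4e r3=0x00  N=0 Z=0
after  7: r0=0x3e r1=0x3e r2=0x4e r3=0x10  N=0 Z=0
after  8: r0=0x3e r1=0x3e r2=0x4e r3=0x8c  N=1 Z=0
-- IRQ taken; context saved, return-PC = 9 --
mismatch: r0: reported 0xbe vs actual 0x3e

BAD = r0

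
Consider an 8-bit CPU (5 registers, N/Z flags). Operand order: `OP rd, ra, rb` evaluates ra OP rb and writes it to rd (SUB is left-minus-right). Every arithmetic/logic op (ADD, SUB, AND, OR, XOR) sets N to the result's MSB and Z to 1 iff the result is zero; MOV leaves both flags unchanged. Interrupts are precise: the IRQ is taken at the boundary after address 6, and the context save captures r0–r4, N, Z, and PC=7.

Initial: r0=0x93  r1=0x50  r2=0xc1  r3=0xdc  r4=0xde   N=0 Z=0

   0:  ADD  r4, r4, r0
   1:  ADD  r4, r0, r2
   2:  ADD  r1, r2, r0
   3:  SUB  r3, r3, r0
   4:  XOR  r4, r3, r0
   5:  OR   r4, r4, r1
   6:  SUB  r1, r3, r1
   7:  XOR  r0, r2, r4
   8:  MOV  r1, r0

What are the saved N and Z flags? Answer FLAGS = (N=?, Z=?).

after  0: r0=0x93 r1=0x50 r2=0xc1 r3=0xdc r4=0x71  N=0 Z=0
after  1: r0=0x93 r1=0x50 r2=0xc1 r3=0xdc r4=0x54  N=0 Z=0
after  2: r0=0x93 r1=0x54 r2=0xc1 r3=0xdc r4=0x54  N=0 Z=0
after  3: r0=0x93 r1=0x54 r2=0xc1 r3=0x49 r4=0x54  N=0 Z=0
after  4: r0=0x93 r1=0x54 r2=0xc1 r3=0x49 r4=0xda  N=1 Z=0
after  5: r0=0x93 r1=0x54 r2=0xc1 r3=0x49 r4=0xde  N=1 Z=0
after  6: r0=0x93 r1=0xf5 r2=0xc1 r3=0x49 r4=0xde  N=1 Z=0
-- IRQ taken; context saved, return-PC = 7 --

FLAGS = (N=1, Z=0)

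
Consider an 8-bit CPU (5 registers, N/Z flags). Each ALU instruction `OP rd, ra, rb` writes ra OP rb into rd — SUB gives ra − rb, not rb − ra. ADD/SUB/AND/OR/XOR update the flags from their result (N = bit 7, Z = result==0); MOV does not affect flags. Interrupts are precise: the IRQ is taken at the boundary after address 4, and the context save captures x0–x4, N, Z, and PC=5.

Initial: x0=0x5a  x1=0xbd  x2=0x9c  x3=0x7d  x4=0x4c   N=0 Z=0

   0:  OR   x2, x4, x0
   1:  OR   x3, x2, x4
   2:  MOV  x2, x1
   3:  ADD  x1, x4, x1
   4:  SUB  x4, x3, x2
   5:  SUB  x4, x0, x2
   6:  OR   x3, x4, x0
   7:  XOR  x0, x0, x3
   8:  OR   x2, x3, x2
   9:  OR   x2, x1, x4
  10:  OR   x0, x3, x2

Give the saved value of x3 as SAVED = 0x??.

SAVED = 0x5e

after  0: x0=0x5a x1=0xbd x2=0x5e x3=0x7d x4=0x4c  N=0 Z=0
after  1: x0=0x5a x1=0xbd x2=0x5e x3=0x5e x4=0x4c  N=0 Z=0
after  2: x0=0x5a x1=0xbd x2=0xbd x3=0x5e x4=0x4c  N=0 Z=0
after  3: x0=0x5a x1=0x09 x2=0xbd x3=0x5e x4=0x4c  N=0 Z=0
after  4: x0=0x5a x1=0x09 x2=0xbd x3=0x5e x4=0xa1  N=1 Z=0
-- IRQ taken; context saved, return-PC = 5 --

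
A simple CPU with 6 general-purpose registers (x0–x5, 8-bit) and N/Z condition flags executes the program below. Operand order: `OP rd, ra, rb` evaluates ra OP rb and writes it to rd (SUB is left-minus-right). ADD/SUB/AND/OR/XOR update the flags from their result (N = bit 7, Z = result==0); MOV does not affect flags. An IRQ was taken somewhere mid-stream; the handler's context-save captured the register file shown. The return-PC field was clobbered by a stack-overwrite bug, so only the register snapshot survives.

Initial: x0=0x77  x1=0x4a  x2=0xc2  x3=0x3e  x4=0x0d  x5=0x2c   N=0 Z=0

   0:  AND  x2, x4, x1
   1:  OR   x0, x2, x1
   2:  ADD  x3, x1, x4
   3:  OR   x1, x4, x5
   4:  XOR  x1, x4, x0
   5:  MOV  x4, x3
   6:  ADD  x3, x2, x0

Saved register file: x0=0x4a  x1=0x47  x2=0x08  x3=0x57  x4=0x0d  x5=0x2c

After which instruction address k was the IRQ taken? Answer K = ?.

after  0: x0=0x77 x1=0x4a x2=0x08 x3=0x3e x4=0x0d x5=0x2c  N=0 Z=0
after  1: x0=0x4a x1=0x4a x2=0x08 x3=0x3e x4=0x0d x5=0x2c  N=0 Z=0
after  2: x0=0x4a x1=0x4a x2=0x08 x3=0x57 x4=0x0d x5=0x2c  N=0 Z=0
after  3: x0=0x4a x1=0x2d x2=0x08 x3=0x57 x4=0x0d x5=0x2c  N=0 Z=0
after  4: x0=0x4a x1=0x47 x2=0x08 x3=0x57 x4=0x0d x5=0x2c  N=0 Z=0
-- IRQ taken; context saved, return-PC = 5 --

K = 4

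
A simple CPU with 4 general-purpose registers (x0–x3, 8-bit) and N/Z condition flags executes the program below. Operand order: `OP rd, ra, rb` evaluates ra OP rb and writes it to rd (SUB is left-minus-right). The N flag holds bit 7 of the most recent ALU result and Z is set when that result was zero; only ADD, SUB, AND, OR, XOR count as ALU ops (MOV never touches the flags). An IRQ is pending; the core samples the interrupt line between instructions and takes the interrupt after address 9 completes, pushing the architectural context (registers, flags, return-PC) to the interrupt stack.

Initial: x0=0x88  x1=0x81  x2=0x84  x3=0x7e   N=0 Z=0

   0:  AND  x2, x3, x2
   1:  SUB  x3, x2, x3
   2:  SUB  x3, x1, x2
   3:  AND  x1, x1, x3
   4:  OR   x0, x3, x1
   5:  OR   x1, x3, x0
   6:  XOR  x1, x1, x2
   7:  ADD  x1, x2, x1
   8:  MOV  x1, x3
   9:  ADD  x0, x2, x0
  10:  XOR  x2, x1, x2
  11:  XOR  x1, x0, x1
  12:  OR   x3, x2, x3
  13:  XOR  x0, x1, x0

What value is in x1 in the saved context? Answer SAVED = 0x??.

SAVED = 0x7d

after  0: x0=0x88 x1=0x81 x2=0x04 x3=0x7e  N=0 Z=0
after  1: x0=0x88 x1=0x81 x2=0x04 x3=0x86  N=1 Z=0
after  2: x0=0x88 x1=0x81 x2=0x04 x3=0x7d  N=0 Z=0
after  3: x0=0x88 x1=0x01 x2=0x04 x3=0x7d  N=0 Z=0
after  4: x0=0x7d x1=0x01 x2=0x04 x3=0x7d  N=0 Z=0
after  5: x0=0x7d x1=0x7d x2=0x04 x3=0x7d  N=0 Z=0
after  6: x0=0x7d x1=0x79 x2=0x04 x3=0x7d  N=0 Z=0
after  7: x0=0x7d x1=0x7d x2=0x04 x3=0x7d  N=0 Z=0
after  8: x0=0x7d x1=0x7d x2=0x04 x3=0x7d  N=0 Z=0
after  9: x0=0x81 x1=0x7d x2=0x04 x3=0x7d  N=1 Z=0
-- IRQ taken; context saved, return-PC = 10 --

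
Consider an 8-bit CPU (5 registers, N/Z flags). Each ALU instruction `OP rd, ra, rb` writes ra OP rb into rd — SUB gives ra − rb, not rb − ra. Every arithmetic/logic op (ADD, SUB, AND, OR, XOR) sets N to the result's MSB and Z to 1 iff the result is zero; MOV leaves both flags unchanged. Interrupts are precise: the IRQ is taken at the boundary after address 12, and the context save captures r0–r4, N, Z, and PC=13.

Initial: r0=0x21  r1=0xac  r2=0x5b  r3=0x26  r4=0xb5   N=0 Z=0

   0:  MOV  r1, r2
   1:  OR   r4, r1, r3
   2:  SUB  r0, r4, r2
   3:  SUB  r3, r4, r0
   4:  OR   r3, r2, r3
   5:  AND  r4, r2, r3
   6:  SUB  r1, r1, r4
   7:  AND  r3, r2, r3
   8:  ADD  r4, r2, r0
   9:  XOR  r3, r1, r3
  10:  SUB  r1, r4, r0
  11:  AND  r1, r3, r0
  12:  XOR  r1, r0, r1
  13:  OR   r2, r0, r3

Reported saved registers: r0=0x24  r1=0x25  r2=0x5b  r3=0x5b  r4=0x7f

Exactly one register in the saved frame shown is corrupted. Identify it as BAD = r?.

BAD = r1

after  0: r0=0x21 r1=0x5b r2=0x5b r3=0x26 r4=0xb5  N=0 Z=0
after  1: r0=0x21 r1=0x5b r2=0x5b r3=0x26 r4=0x7f  N=0 Z=0
after  2: r0=0x24 r1=0x5b r2=0x5b r3=0x26 r4=0x7f  N=0 Z=0
after  3: r0=0x24 r1=0x5b r2=0x5b r3=0x5b r4=0x7f  N=0 Z=0
after  4: r0=0x24 r1=0x5b r2=0x5b r3=0x5b r4=0x7f  N=0 Z=0
after  5: r0=0x24 r1=0x5b r2=0x5b r3=0x5b r4=0x5b  N=0 Z=0
after  6: r0=0x24 r1=0x00 r2=0x5b r3=0x5b r4=0x5b  N=0 Z=1
after  7: r0=0x24 r1=0x00 r2=0x5b r3=0x5b r4=0x5b  N=0 Z=0
after  8: r0=0x24 r1=0x00 r2=0x5b r3=0x5b r4=0x7f  N=0 Z=0
after  9: r0=0x24 r1=0x00 r2=0x5b r3=0x5b r4=0x7f  N=0 Z=0
after 10: r0=0x24 r1=0x5b r2=0x5b r3=0x5b r4=0x7f  N=0 Z=0
after 11: r0=0x24 r1=0x00 r2=0x5b r3=0x5b r4=0x7f  N=0 Z=1
after 12: r0=0x24 r1=0x24 r2=0x5b r3=0x5b r4=0x7f  N=0 Z=0
-- IRQ taken; context saved, return-PC = 13 --
mismatch: r1: reported 0x25 vs actual 0x24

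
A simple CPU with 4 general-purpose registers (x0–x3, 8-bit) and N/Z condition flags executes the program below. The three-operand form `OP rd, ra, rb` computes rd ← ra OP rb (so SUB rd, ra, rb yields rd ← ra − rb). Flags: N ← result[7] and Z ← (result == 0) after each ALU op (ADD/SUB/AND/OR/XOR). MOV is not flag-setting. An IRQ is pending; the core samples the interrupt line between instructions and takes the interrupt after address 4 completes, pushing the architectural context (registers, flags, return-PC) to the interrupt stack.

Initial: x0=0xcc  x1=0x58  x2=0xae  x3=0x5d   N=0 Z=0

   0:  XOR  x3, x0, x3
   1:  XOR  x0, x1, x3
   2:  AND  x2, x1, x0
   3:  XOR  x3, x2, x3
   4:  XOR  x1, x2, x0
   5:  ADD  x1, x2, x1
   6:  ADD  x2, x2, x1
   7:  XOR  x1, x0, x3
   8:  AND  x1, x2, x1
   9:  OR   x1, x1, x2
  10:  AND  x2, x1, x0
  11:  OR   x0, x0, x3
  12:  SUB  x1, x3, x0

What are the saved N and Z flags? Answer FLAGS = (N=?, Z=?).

after  0: x0=0xcc x1=0x58 x2=0xae x3=0x91  N=1 Z=0
after  1: x0=0xc9 x1=0x58 x2=0xae x3=0x91  N=1 Z=0
after  2: x0=0xc9 x1=0x58 x2=0x48 x3=0x91  N=0 Z=0
after  3: x0=0xc9 x1=0x58 x2=0x48 x3=0xd9  N=1 Z=0
after  4: x0=0xc9 x1=0x81 x2=0x48 x3=0xd9  N=1 Z=0
-- IRQ taken; context saved, return-PC = 5 --

FLAGS = (N=1, Z=0)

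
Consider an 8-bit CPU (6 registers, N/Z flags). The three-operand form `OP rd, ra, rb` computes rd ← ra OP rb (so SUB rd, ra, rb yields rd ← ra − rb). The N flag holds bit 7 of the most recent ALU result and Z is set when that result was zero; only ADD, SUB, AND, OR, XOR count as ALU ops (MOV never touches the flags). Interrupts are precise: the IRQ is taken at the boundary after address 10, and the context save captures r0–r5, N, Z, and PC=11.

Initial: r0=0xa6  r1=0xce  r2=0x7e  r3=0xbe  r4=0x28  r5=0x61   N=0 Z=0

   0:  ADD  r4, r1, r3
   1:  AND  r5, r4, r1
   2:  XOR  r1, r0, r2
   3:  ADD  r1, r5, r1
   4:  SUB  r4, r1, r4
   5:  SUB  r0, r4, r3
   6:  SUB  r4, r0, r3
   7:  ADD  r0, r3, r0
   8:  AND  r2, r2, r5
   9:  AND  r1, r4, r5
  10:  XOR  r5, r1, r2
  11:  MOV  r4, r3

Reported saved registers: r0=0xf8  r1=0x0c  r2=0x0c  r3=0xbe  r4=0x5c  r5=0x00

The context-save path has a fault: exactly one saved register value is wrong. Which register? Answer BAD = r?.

after  0: r0=0xa6 r1=0xce r2=0x7e r3=0xbe r4=0x8c r5=0x61  N=1 Z=0
after  1: r0=0xa6 r1=0xce r2=0x7e r3=0xbe r4=0x8c r5=0x8c  N=1 Z=0
after  2: r0=0xa6 r1=0xd8 r2=0x7e r3=0xbe r4=0x8c r5=0x8c  N=1 Z=0
after  3: r0=0xa6 r1=0x64 r2=0x7e r3=0xbe r4=0x8c r5=0x8c  N=0 Z=0
after  4: r0=0xa6 r1=0x64 r2=0x7e r3=0xbe r4=0xd8 r5=0x8c  N=1 Z=0
after  5: r0=0x1a r1=0x64 r2=0x7e r3=0xbe r4=0xd8 r5=0x8c  N=0 Z=0
after  6: r0=0x1a r1=0x64 r2=0x7e r3=0xbe r4=0x5c r5=0x8c  N=0 Z=0
after  7: r0=0xd8 r1=0x64 r2=0x7e r3=0xbe r4=0x5c r5=0x8c  N=1 Z=0
after  8: r0=0xd8 r1=0x64 r2=0x0c r3=0xbe r4=0x5c r5=0x8c  N=0 Z=0
after  9: r0=0xd8 r1=0x0c r2=0x0c r3=0xbe r4=0x5c r5=0x8c  N=0 Z=0
after 10: r0=0xd8 r1=0x0c r2=0x0c r3=0xbe r4=0x5c r5=0x00  N=0 Z=1
-- IRQ taken; context saved, return-PC = 11 --
mismatch: r0: reported 0xf8 vs actual 0xd8

BAD = r0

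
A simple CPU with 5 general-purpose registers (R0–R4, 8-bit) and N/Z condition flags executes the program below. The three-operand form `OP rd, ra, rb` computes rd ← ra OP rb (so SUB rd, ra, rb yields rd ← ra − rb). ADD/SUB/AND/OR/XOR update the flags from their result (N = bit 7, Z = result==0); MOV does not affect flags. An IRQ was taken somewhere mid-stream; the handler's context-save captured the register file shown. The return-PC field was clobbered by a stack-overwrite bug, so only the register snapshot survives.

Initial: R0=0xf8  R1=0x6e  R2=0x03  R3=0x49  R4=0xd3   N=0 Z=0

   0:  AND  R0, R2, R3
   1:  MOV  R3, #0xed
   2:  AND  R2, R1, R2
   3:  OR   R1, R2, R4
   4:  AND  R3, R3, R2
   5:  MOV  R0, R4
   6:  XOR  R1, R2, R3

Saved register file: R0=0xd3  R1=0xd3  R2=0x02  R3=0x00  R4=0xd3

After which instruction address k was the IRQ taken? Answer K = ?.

K = 5

after  0: R0=0x01 R1=0x6e R2=0x03 R3=0x49 R4=0xd3  N=0 Z=0
after  1: R0=0x01 R1=0x6e R2=0x03 R3=0xed R4=0xd3  N=0 Z=0
after  2: R0=0x01 R1=0x6e R2=0x02 R3=0xed R4=0xd3  N=0 Z=0
after  3: R0=0x01 R1=0xd3 R2=0x02 R3=0xed R4=0xd3  N=1 Z=0
after  4: R0=0x01 R1=0xd3 R2=0x02 R3=0x00 R4=0xd3  N=0 Z=1
after  5: R0=0xd3 R1=0xd3 R2=0x02 R3=0x00 R4=0xd3  N=0 Z=1
-- IRQ taken; context saved, return-PC = 6 --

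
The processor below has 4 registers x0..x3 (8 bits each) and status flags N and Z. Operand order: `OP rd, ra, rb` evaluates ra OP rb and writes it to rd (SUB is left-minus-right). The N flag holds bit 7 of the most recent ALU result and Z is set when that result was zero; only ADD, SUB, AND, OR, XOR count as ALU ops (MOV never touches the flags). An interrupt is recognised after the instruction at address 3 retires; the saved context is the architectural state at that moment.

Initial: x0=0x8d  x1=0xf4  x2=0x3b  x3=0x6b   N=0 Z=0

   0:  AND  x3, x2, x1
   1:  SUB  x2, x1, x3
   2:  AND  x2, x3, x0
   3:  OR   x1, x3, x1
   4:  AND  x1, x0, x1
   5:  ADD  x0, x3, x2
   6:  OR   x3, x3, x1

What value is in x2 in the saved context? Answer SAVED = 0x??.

SAVED = 0x00

after  0: x0=0x8d x1=0xf4 x2=0x3b x3=0x30  N=0 Z=0
after  1: x0=0x8d x1=0xf4 x2=0xc4 x3=0x30  N=1 Z=0
after  2: x0=0x8d x1=0xf4 x2=0x00 x3=0x30  N=0 Z=1
after  3: x0=0x8d x1=0xf4 x2=0x00 x3=0x30  N=1 Z=0
-- IRQ taken; context saved, return-PC = 4 --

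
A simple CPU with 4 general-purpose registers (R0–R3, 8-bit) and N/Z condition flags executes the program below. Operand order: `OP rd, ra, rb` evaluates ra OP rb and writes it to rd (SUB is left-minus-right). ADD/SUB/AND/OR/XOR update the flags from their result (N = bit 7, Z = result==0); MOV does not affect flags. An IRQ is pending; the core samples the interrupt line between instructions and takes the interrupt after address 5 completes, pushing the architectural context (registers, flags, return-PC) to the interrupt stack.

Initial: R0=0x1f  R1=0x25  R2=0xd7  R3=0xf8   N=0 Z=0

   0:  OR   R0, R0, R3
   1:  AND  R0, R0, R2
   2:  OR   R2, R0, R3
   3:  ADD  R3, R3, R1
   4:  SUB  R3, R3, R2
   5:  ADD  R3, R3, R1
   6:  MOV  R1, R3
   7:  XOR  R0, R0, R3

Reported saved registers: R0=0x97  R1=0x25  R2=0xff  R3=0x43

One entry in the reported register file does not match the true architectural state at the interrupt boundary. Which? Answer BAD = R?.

after  0: R0=0xff R1=0x25 R2=0xd7 R3=0xf8  N=1 Z=0
after  1: R0=0xd7 R1=0x25 R2=0xd7 R3=0xf8  N=1 Z=0
after  2: R0=0xd7 R1=0x25 R2=0xff R3=0xf8  N=1 Z=0
after  3: R0=0xd7 R1=0x25 R2=0xff R3=0x1d  N=0 Z=0
after  4: R0=0xd7 R1=0x25 R2=0xff R3=0x1e  N=0 Z=0
after  5: R0=0xd7 R1=0x25 R2=0xff R3=0x43  N=0 Z=0
-- IRQ taken; context saved, return-PC = 6 --
mismatch: R0: reported 0x97 vs actual 0xd7

BAD = R0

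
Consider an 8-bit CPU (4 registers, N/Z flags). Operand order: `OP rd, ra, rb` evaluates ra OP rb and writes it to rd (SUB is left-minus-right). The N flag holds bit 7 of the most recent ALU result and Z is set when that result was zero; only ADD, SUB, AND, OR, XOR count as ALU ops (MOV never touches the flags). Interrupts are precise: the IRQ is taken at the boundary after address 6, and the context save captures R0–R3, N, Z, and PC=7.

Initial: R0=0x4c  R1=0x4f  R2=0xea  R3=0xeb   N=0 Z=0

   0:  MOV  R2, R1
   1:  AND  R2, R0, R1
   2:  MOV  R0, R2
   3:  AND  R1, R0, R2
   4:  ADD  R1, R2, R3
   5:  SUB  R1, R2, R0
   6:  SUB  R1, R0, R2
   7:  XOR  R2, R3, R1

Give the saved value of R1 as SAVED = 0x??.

SAVED = 0x00

after  0: R0=0x4c R1=0x4f R2=0x4f R3=0xeb  N=0 Z=0
after  1: R0=0x4c R1=0x4f R2=0x4c R3=0xeb  N=0 Z=0
after  2: R0=0x4c R1=0x4f R2=0x4c R3=0xeb  N=0 Z=0
after  3: R0=0x4c R1=0x4c R2=0x4c R3=0xeb  N=0 Z=0
after  4: R0=0x4c R1=0x37 R2=0x4c R3=0xeb  N=0 Z=0
after  5: R0=0x4c R1=0x00 R2=0x4c R3=0xeb  N=0 Z=1
after  6: R0=0x4c R1=0x00 R2=0x4c R3=0xeb  N=0 Z=1
-- IRQ taken; context saved, return-PC = 7 --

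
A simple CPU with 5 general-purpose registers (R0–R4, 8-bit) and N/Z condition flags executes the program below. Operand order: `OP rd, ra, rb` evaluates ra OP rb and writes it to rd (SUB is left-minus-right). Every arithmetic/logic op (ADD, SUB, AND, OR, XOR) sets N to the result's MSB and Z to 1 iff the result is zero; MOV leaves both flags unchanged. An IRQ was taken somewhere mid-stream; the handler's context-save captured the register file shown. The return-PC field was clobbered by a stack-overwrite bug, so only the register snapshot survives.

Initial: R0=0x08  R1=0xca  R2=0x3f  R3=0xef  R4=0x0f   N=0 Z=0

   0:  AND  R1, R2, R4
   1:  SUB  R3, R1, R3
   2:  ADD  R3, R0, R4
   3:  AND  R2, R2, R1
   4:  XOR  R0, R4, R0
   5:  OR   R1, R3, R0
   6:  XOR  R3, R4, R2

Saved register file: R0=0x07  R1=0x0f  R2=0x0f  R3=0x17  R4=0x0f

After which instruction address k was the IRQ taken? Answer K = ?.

K = 4

after  0: R0=0x08 R1=0x0f R2=0x3f R3=0xef R4=0x0f  N=0 Z=0
after  1: R0=0x08 R1=0x0f R2=0x3f R3=0x20 R4=0x0f  N=0 Z=0
after  2: R0=0x08 R1=0x0f R2=0x3f R3=0x17 R4=0x0f  N=0 Z=0
after  3: R0=0x08 R1=0x0f R2=0x0f R3=0x17 R4=0x0f  N=0 Z=0
after  4: R0=0x07 R1=0x0f R2=0x0f R3=0x17 R4=0x0f  N=0 Z=0
-- IRQ taken; context saved, return-PC = 5 --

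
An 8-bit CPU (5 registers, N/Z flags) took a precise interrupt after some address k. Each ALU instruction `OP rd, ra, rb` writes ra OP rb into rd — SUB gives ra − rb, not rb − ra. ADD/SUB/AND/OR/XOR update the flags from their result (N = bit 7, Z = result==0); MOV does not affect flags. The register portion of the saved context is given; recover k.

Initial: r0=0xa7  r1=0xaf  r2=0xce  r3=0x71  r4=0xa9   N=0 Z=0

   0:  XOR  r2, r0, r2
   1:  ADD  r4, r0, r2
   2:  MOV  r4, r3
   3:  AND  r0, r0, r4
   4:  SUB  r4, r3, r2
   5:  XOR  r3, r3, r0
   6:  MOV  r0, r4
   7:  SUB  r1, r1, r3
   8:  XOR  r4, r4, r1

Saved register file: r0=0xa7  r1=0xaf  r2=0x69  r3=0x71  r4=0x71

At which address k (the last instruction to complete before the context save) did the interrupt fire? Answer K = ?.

after  0: r0=0xa7 r1=0xaf r2=0x69 r3=0x71 r4=0xa9  N=0 Z=0
after  1: r0=0xa7 r1=0xaf r2=0x69 r3=0x71 r4=0x10  N=0 Z=0
after  2: r0=0xa7 r1=0xaf r2=0x69 r3=0x71 r4=0x71  N=0 Z=0
-- IRQ taken; context saved, return-PC = 3 --

K = 2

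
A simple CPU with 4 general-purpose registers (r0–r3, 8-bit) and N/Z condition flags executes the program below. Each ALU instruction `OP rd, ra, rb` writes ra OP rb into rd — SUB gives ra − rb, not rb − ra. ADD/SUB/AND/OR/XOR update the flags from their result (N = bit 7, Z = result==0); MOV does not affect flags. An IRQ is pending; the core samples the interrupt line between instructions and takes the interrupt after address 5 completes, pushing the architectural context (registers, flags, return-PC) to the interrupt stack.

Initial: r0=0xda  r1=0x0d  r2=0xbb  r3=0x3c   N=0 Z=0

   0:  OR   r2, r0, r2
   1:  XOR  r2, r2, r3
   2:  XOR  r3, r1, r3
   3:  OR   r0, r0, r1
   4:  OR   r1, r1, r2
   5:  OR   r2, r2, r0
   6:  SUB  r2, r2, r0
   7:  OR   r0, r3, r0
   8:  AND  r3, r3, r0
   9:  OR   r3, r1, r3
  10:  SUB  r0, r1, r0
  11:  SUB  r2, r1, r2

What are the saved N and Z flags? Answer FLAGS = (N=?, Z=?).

FLAGS = (N=1, Z=0)

after  0: r0=0xda r1=0x0d r2=0xfb r3=0x3c  N=1 Z=0
after  1: r0=0xda r1=0x0d r2=0xc7 r3=0x3c  N=1 Z=0
after  2: r0=0xda r1=0x0d r2=0xc7 r3=0x31  N=0 Z=0
after  3: r0=0xdf r1=0x0d r2=0xc7 r3=0x31  N=1 Z=0
after  4: r0=0xdf r1=0xcf r2=0xc7 r3=0x31  N=1 Z=0
after  5: r0=0xdf r1=0xcf r2=0xdf r3=0x31  N=1 Z=0
-- IRQ taken; context saved, return-PC = 6 --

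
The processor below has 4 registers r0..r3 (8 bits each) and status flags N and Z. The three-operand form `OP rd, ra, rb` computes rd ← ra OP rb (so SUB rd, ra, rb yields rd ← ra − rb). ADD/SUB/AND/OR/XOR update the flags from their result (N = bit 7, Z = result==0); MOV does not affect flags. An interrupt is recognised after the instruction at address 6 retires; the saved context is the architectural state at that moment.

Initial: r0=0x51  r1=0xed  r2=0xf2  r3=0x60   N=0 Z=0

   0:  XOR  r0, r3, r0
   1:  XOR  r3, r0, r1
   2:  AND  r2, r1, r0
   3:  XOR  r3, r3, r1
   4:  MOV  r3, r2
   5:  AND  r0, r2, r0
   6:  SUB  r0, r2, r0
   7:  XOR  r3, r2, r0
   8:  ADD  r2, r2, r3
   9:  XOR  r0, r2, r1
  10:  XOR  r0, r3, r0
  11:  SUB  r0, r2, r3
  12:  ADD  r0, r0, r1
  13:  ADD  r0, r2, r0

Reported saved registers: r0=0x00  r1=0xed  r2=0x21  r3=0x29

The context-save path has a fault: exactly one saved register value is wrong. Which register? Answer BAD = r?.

after  0: r0=0x31 r1=0xed r2=0xf2 r3=0x60  N=0 Z=0
after  1: r0=0x31 r1=0xed r2=0xf2 r3=0xdc  N=1 Z=0
after  2: r0=0x31 r1=0xed r2=0x21 r3=0xdc  N=0 Z=0
after  3: r0=0x31 r1=0xed r2=0x21 r3=0x31  N=0 Z=0
after  4: r0=0x31 r1=0xed r2=0x21 r3=0x21  N=0 Z=0
after  5: r0=0x21 r1=0xed r2=0x21 r3=0x21  N=0 Z=0
after  6: r0=0x00 r1=0xed r2=0x21 r3=0x21  N=0 Z=1
-- IRQ taken; context saved, return-PC = 7 --
mismatch: r3: reported 0x29 vs actual 0x21

BAD = r3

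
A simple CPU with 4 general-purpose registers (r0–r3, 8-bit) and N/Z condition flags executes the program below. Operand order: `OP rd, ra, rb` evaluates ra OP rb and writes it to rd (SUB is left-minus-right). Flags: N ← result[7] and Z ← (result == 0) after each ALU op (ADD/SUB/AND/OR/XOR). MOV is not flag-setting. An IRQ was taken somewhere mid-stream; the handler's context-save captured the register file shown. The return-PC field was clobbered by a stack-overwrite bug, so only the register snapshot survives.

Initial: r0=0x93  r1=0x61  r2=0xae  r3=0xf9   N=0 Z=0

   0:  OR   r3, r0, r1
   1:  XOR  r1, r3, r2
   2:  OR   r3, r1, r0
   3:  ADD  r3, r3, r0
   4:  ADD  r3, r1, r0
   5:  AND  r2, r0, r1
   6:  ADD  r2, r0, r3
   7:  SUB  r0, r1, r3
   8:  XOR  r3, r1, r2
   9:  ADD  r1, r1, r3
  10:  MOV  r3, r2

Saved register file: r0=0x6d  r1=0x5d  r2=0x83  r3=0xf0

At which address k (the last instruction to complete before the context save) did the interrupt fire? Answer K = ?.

after  0: r0=0x93 r1=0x61 r2=0xae r3=0xf3  N=1 Z=0
after  1: r0=0x93 r1=0x5d r2=0xae r3=0xf3  N=0 Z=0
after  2: r0=0x93 r1=0x5d r2=0xae r3=0xdf  N=1 Z=0
after  3: r0=0x93 r1=0x5d r2=0xae r3=0x72  N=0 Z=0
after  4: r0=0x93 r1=0x5d r2=0xae r3=0xf0  N=1 Z=0
after  5: r0=0x93 r1=0x5d r2=0x11 r3=0xf0  N=0 Z=0
after  6: r0=0x93 r1=0x5d r2=0x83 r3=0xf0  N=1 Z=0
after  7: r0=0x6d r1=0x5d r2=0x83 r3=0xf0  N=0 Z=0
-- IRQ taken; context saved, return-PC = 8 --

K = 7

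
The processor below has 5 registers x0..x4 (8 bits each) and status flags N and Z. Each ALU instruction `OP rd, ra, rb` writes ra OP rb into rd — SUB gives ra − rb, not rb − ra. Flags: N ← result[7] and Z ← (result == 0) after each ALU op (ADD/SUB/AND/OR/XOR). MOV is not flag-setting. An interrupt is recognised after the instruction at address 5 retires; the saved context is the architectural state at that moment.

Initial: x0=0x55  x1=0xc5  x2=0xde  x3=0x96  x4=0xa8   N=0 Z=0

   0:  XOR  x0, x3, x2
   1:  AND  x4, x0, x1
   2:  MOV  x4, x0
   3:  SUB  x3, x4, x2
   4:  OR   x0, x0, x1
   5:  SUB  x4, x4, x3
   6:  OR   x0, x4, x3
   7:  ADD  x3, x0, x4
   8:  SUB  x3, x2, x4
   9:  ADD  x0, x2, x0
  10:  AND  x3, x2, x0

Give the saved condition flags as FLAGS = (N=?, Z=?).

FLAGS = (N=1, Z=0)

after  0: x0=0x48 x1=0xc5 x2=0xde x3=0x96 x4=0xa8  N=0 Z=0
after  1: x0=0x48 x1=0xc5 x2=0xde x3=0x96 x4=0x40  N=0 Z=0
after  2: x0=0x48 x1=0xc5 x2=0xde x3=0x96 x4=0x48  N=0 Z=0
after  3: x0=0x48 x1=0xc5 x2=0xde x3=0x6a x4=0x48  N=0 Z=0
after  4: x0=0xcd x1=0xc5 x2=0xde x3=0x6a x4=0x48  N=1 Z=0
after  5: x0=0xcd x1=0xc5 x2=0xde x3=0x6a x4=0xde  N=1 Z=0
-- IRQ taken; context saved, return-PC = 6 --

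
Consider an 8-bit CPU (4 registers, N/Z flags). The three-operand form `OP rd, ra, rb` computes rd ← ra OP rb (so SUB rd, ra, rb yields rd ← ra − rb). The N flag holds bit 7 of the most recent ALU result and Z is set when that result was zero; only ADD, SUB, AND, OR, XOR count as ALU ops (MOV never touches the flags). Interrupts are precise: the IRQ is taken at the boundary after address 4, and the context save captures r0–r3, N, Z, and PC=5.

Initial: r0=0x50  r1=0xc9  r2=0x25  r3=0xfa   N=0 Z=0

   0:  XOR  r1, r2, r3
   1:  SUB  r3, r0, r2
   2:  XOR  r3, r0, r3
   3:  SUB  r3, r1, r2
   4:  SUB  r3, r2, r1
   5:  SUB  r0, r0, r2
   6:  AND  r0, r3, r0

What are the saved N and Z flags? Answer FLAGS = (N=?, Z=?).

FLAGS = (N=0, Z=0)

after  0: r0=0x50 r1=0xdf r2=0x25 r3=0xfa  N=1 Z=0
after  1: r0=0x50 r1=0xdf r2=0x25 r3=0x2b  N=0 Z=0
after  2: r0=0x50 r1=0xdf r2=0x25 r3=0x7b  N=0 Z=0
after  3: r0=0x50 r1=0xdf r2=0x25 r3=0xba  N=1 Z=0
after  4: r0=0x50 r1=0xdf r2=0x25 r3=0x46  N=0 Z=0
-- IRQ taken; context saved, return-PC = 5 --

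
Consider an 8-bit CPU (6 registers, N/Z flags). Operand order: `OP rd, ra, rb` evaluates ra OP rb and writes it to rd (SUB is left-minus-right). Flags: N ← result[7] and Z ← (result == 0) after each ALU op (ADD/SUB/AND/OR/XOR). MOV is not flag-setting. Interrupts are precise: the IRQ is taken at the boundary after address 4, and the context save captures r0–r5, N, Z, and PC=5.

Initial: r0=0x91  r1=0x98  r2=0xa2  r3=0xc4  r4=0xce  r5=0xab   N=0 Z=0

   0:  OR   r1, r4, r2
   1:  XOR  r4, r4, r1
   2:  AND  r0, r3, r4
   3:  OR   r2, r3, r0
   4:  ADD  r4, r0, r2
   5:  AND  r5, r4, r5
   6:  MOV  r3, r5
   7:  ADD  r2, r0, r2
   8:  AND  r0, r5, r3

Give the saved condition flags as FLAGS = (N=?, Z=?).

FLAGS = (N=1, Z=0)

after  0: r0=0x91 r1=0xee r2=0xa2 r3=0xc4 r4=0xce r5=0xab  N=1 Z=0
after  1: r0=0x91 r1=0xee r2=0xa2 r3=0xc4 r4=0x20 r5=0xab  N=0 Z=0
after  2: r0=0x00 r1=0xee r2=0xa2 r3=0xc4 r4=0x20 r5=0xab  N=0 Z=1
after  3: r0=0x00 r1=0xee r2=0xc4 r3=0xc4 r4=0x20 r5=0xab  N=1 Z=0
after  4: r0=0x00 r1=0xee r2=0xc4 r3=0xc4 r4=0xc4 r5=0xab  N=1 Z=0
-- IRQ taken; context saved, return-PC = 5 --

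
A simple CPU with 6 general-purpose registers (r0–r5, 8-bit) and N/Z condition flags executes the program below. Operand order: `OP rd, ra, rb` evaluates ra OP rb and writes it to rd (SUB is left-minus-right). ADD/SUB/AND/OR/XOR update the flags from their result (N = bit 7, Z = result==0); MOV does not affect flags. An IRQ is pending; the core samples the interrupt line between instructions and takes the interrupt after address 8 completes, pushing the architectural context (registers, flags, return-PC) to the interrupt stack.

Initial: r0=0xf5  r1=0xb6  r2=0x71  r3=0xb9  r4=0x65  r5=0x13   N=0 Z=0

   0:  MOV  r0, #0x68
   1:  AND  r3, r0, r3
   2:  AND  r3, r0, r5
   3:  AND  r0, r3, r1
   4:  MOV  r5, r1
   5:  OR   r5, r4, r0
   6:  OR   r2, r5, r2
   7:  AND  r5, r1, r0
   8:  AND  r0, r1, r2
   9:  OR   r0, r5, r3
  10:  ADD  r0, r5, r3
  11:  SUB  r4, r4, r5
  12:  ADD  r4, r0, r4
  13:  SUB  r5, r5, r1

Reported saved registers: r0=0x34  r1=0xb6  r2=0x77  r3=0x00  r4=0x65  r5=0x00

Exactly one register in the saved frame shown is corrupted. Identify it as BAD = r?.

after  0: r0=0x68 r1=0xb6 r2=0x71 r3=0xb9 r4=0x65 r5=0x13  N=0 Z=0
after  1: r0=0x68 r1=0xb6 r2=0x71 r3=0x28 r4=0x65 r5=0x13  N=0 Z=0
after  2: r0=0x68 r1=0xb6 r2=0x71 r3=0x00 r4=0x65 r5=0x13  N=0 Z=1
after  3: r0=0x00 r1=0xb6 r2=0x71 r3=0x00 r4=0x65 r5=0x13  N=0 Z=1
after  4: r0=0x00 r1=0xb6 r2=0x71 r3=0x00 r4=0x65 r5=0xb6  N=0 Z=1
after  5: r0=0x00 r1=0xb6 r2=0x71 r3=0x00 r4=0x65 r5=0x65  N=0 Z=0
after  6: r0=0x00 r1=0xb6 r2=0x75 r3=0x00 r4=0x65 r5=0x65  N=0 Z=0
after  7: r0=0x00 r1=0xb6 r2=0x75 r3=0x00 r4=0x65 r5=0x00  N=0 Z=1
after  8: r0=0x34 r1=0xb6 r2=0x75 r3=0x00 r4=0x65 r5=0x00  N=0 Z=0
-- IRQ taken; context saved, return-PC = 9 --
mismatch: r2: reported 0x77 vs actual 0x75

BAD = r2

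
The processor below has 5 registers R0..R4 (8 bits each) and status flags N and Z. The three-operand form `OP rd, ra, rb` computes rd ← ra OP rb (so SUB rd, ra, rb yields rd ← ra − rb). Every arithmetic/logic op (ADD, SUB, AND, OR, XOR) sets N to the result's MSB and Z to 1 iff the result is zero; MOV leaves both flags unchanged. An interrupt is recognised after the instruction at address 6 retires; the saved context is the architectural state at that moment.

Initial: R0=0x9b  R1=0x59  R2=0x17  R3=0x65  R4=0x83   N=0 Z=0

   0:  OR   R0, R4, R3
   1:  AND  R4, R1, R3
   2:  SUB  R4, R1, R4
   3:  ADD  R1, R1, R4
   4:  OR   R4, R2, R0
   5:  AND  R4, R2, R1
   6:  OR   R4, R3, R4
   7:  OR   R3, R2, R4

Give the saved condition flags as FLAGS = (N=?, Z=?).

FLAGS = (N=0, Z=0)

after  0: R0=0xe7 R1=0x59 R2=0x17 R3=0x65 R4=0x83  N=1 Z=0
after  1: R0=0xe7 R1=0x59 R2=0x17 R3=0x65 R4=0x41  N=0 Z=0
after  2: R0=0xe7 R1=0x59 R2=0x17 R3=0x65 R4=0x18  N=0 Z=0
after  3: R0=0xe7 R1=0x71 R2=0x17 R3=0x65 R4=0x18  N=0 Z=0
after  4: R0=0xe7 R1=0x71 R2=0x17 R3=0x65 R4=0xf7  N=1 Z=0
after  5: R0=0xe7 R1=0x71 R2=0x17 R3=0x65 R4=0x11  N=0 Z=0
after  6: R0=0xe7 R1=0x71 R2=0x17 R3=0x65 R4=0x75  N=0 Z=0
-- IRQ taken; context saved, return-PC = 7 --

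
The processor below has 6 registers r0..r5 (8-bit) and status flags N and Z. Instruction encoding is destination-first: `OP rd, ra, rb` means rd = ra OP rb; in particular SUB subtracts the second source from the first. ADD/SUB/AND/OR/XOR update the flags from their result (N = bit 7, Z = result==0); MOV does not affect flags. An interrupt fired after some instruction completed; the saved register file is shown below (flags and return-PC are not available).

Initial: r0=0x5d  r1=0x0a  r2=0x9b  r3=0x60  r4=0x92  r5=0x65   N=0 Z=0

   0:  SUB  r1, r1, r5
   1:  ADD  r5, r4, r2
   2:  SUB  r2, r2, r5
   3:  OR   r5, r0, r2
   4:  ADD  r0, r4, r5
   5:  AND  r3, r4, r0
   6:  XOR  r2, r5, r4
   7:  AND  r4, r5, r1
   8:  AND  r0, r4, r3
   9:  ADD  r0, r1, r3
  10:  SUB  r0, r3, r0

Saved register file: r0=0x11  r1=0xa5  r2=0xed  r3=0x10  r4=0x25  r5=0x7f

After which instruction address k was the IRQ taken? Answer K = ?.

after  0: r0=0x5d r1=0xa5 r2=0x9b r3=0x60 r4=0x92 r5=0x65  N=1 Z=0
after  1: r0=0x5d r1=0xa5 r2=0x9b r3=0x60 r4=0x92 r5=0x2d  N=0 Z=0
after  2: r0=0x5d r1=0xa5 r2=0x6e r3=0x60 r4=0x92 r5=0x2d  N=0 Z=0
after  3: r0=0x5d r1=0xa5 r2=0x6e r3=0x60 r4=0x92 r5=0x7f  N=0 Z=0
after  4: r0=0x11 r1=0xa5 r2=0x6e r3=0x60 r4=0x92 r5=0x7f  N=0 Z=0
after  5: r0=0x11 r1=0xa5 r2=0x6e r3=0x10 r4=0x92 r5=0x7f  N=0 Z=0
after  6: r0=0x11 r1=0xa5 r2=0xed r3=0x10 r4=0x92 r5=0x7f  N=1 Z=0
after  7: r0=0x11 r1=0xa5 r2=0xed r3=0x10 r4=0x25 r5=0x7f  N=0 Z=0
-- IRQ taken; context saved, return-PC = 8 --

K = 7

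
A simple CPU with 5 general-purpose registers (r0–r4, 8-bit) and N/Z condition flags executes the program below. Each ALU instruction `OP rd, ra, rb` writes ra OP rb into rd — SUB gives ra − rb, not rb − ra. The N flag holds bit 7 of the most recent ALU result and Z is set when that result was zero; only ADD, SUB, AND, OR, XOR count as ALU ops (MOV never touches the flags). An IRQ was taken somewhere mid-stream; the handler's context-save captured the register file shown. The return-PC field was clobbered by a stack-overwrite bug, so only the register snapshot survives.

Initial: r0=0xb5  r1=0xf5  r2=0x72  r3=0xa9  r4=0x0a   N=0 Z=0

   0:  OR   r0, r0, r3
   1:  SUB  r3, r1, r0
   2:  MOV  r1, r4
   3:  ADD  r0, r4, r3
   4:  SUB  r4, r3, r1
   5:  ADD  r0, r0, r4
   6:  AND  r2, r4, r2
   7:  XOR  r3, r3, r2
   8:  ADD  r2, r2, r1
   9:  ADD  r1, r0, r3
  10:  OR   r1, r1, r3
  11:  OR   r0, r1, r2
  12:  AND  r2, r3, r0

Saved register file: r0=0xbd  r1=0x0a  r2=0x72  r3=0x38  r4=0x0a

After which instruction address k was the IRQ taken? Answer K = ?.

K = 2

after  0: r0=0xbd r1=0xf5 r2=0x72 r3=0xa9 r4=0x0a  N=1 Z=0
after  1: r0=0xbd r1=0xf5 r2=0x72 r3=0x38 r4=0x0a  N=0 Z=0
after  2: r0=0xbd r1=0x0a r2=0x72 r3=0x38 r4=0x0a  N=0 Z=0
-- IRQ taken; context saved, return-PC = 3 --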